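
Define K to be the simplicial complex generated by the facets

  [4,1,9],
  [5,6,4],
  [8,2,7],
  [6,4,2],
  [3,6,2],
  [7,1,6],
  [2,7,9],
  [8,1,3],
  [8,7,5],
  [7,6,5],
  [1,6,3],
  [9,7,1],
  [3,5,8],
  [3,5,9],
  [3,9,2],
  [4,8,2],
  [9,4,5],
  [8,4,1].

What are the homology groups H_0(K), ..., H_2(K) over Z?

H_0 = Z,  H_1 = Z^2,  H_2 = Z.

Take the total order 1 < 2 < 3 < 4 < 5 < 6 < 7 < 8 < 9 on the vertex set. Then K (dimension 2) consists of the simplices:

  0-simplices (9): [1], [2], [3], [4], [5], [6], [7], [8], [9]
  1-simplices (27): (27 of them)
  2-simplices (18): [1,3,6], [1,3,8], [1,4,8], [1,4,9], [1,6,7], [1,7,9], [2,3,6], [2,3,9], [2,4,6], [2,4,8], [2,7,8], [2,7,9], [3,5,8], [3,5,9], [4,5,6], [4,5,9], [5,6,7], [5,7,8]

giving chain groups C_0 ≅ Z^9, C_1 ≅ Z^27, C_2 ≅ Z^18.

The boundary map ∂_1: C_1 → C_0 sends each edge [p,q] (with p < q) to q − p. For instance
  ∂[5,9] = [9] − [5].
As a 9×27 matrix over Z this has rank 8, with invariant factors (1,1,1,1,1,1,1,1).

Boundary ∂_2: C_2 → C_1 maps a triangle to the signed sum of its edges. For instance
  ∂[1,6,7] = [6,7] − [1,7] + [1,6],
  ∂[4,5,6] = [5,6] − [4,6] + [4,5].
This gives a 27×18 integer matrix of rank 17; reducing to Smith normal form yields diagonal entries (1,1,1,1,1,1,1,1,1,1,1,1,1,1,1,1,1).

Reading off H_k = ker ∂_k / im ∂_{k+1}:

  H_0: rank C_0 − rank ∂_1 = 9 − 8 = 1, and the invariant factors of ∂_1 are all 1, so H_0 = Z.
  H_1: rank ker ∂_1 − rank ∂_2 = (27 − 8) − 17 = 2, and the invariant factors of ∂_2 are all 1, so H_1 = Z^2.
  H_2: rank ker ∂_2 − rank ∂_3 = (18 − 17) − 0 = 1, and there is no ∂_3, so H_2 = Z.

As a check, the Euler characteristic is 9 − 27 + 18 = 0, which agrees with 1 − 2 + 1 = 0.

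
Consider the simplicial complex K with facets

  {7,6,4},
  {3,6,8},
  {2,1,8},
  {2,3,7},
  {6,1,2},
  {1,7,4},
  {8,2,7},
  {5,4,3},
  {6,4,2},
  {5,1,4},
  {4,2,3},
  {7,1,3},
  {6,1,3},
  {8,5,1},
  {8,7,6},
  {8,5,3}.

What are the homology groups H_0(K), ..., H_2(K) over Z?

We work with the vertex ordering 1 < 2 < 3 < 4 < 5 < 6 < 7 < 8. The simplices of K, each written with vertices in increasing order, are:

  0-simplices (8): [1], [2], [3], [4], [5], [6], [7], [8]
  1-simplices (24): (24 of them)
  2-simplices (16): [1,2,6], [1,2,8], [1,3,6], [1,3,7], [1,4,5], [1,4,7], [1,5,8], [2,3,4], [2,3,7], [2,4,6], [2,7,8], [3,4,5], [3,5,8], [3,6,8], [4,6,7], [6,7,8]

giving chain groups C_0 ≅ Z^8, C_1 ≅ Z^24, C_2 ≅ Z^16.

∂_1: C_1 → C_0 maps an edge to its endpoints' difference, ∂[p,q] = q − p.
As a 8×24 matrix over Z this has rank 7, with invariant factors (1,1,1,1,1,1,1).

∂_2: C_2 → C_1 acts by ∂[p,q,r] = [q,r] − [p,r] + [p,q]. For instance
  ∂[3,4,5] = [4,5] − [3,5] + [3,4],
  ∂[1,5,8] = [5,8] − [1,8] + [1,5].
The resulting 24×16 matrix has rank 15, and its Smith normal form has invariant factors (1,1,1,1,1,1,1,1,1,1,1,1,1,1,1).

Computing H_k = (kernel of ∂_k) / (image of ∂_{k+1}):

  H_0: rank C_0 − rank ∂_1 = 8 − 7 = 1, and the invariant factors of ∂_1 are all 1, so H_0 = Z.
  H_1: rank ker ∂_1 − rank ∂_2 = (24 − 7) − 15 = 2, and the invariant factors of ∂_2 are all 1, so H_1 = Z^2.
  H_2: rank ker ∂_2 − rank ∂_3 = (16 − 15) − 0 = 1, and there is no ∂_3, so H_2 = Z.

As a check, the Euler characteristic is 8 − 24 + 16 = 0, which agrees with 1 − 2 + 1 = 0.
(K is a triangulation of the torus T^2.)

H_0 ≅ Z,  H_1 ≅ Z^2,  H_2 ≅ Z.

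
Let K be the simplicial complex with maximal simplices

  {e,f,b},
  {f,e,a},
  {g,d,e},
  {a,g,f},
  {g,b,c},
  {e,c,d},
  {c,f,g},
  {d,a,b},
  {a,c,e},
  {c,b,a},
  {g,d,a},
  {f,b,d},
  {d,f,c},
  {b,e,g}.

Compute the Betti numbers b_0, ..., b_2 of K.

b_0 = 1, b_1 = 2, b_2 = 1.

Fix the vertex order a < b < c < d < e < f < g and write every simplex with vertices in increasing order. Then dim K = 2 and the simplices of K are:

  0-simplices (7): a, b, c, d, e, f, g
  1-simplices (21): ab, ac, ad, ae, af, ag, bc, bd, be, bf, bg, cd, ce, cf, cg, de, df, dg, ef, eg, fg
  2-simplices (14): abc, abd, ace, adg, aef, afg, bcg, bdf, bef, beg, cde, cdf, cfg, deg

giving chain groups C_0 ≅ Z^7, C_1 ≅ Z^21, C_2 ≅ Z^14.

Boundary ∂_1: C_1 → C_0 maps an edge to its endpoints' difference, ∂[p,q] = q − p. For instance
  ∂be = e − b.
As a 7×21 matrix over Z this has rank 6, with invariant factors (1,1,1,1,1,1).

Boundary ∂_2: C_2 → C_1 acts by ∂[p,q,r] = [q,r] − [p,r] + [p,q]. For instance
  ∂cdf = df − cf + cd,
  ∂abc = bc − ac + ab.
The resulting 21×14 matrix has rank 13, and its Smith normal form has invariant factors (1,1,1,1,1,1,1,1,1,1,1,1,1).

From H_k ≅ ker(∂_k) / im(∂_{k+1}) we obtain:

  H_0: rank C_0 − rank ∂_1 = 7 − 6 = 1, and the invariant factors of ∂_1 are all 1, so H_0 ≅ Z.
  H_1: rank ker ∂_1 − rank ∂_2 = (21 − 6) − 13 = 2, and the invariant factors of ∂_2 are all 1, so H_1 ≅ Z^2.
  H_2: rank ker ∂_2 − rank ∂_3 = (14 − 13) − 0 = 1, and there is no ∂_3, so H_2 ≅ Z.

As a check, the Euler characteristic is 7 − 21 + 14 = 0, which agrees with 1 − 2 + 1 = 0.

Hence the Betti numbers are b_0 = 1, b_1 = 2, b_2 = 1.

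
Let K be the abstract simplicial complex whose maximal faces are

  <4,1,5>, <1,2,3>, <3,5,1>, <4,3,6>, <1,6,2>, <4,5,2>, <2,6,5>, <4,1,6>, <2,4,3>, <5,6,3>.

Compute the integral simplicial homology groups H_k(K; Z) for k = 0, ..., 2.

H_0 = Z,  H_1 = Z/2Z,  H_2 = 0.

Take the total order 1 < 2 < 3 < 4 < 5 < 6 on the vertex set. Then K (dimension 2) consists of the simplices:

  0-simplices (6): [1], [2], [3], [4], [5], [6]
  1-simplices (15): [1,2], [1,3], [1,4], [1,5], [1,6], [2,3], [2,4], [2,5], [2,6], [3,4], [3,5], [3,6], [4,5], [4,6], [5,6]
  2-simplices (10): [1,2,3], [1,2,6], [1,3,5], [1,4,5], [1,4,6], [2,3,4], [2,4,5], [2,5,6], [3,4,6], [3,5,6]

so the chain groups are C_0 ≅ Z^6, C_1 ≅ Z^15, C_2 ≅ Z^10.

The boundary map ∂_1: C_1 → C_0 maps an edge to its endpoints' difference, ∂[p,q] = q − p. For instance
  ∂[3,4] = [4] − [3].
This gives a 6×15 integer matrix of rank 5; reducing to Smith normal form yields diagonal entries (1,1,1,1,1).

∂_2: C_2 → C_1 acts by ∂[p,q,r] = [q,r] − [p,r] + [p,q]. For instance
  ∂[1,3,5] = [3,5] − [1,5] + [1,3],
  ∂[2,4,5] = [4,5] − [2,5] + [2,4].
The 15×10 boundary matrix has rank 10 and Smith normal form diag(1,1,1,1,1,1,1,1,1,2).

Reading off H_k = ker ∂_k / im ∂_{k+1}:

  H_0: rank C_0 − rank ∂_1 = 6 − 5 = 1, and the invariant factors of ∂_1 are all 1, so H_0 ≅ Z.
  H_1: rank ker ∂_1 − rank ∂_2 = (15 − 5) − 10 = 0, and ∂_2 has invariant factor 2 > 1, so H_1 ≅ Z/2Z.
  H_2: rank ker ∂_2 − rank ∂_3 = (10 − 10) − 0 = 0, and there is no ∂_3, so H_2 ≅ 0.

(K is a triangulation of the real projective plane RP^2.)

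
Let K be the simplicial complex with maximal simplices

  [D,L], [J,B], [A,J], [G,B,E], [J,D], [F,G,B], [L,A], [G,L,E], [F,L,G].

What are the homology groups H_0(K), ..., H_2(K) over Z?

We work with the vertex ordering A < B < D < E < F < G < J < L. The simplices of K, each written with vertices in increasing order, are:

  0-simplices (8): A, B, D, E, F, G, J, L
  1-simplices (13): AJ, AL, BE, BF, BG, BJ, DJ, DL, EG, EL, FG, FL, GL
  2-simplices (4): BEG, BFG, EGL, FGL

giving chain groups C_0 ≅ Z^8, C_1 ≅ Z^13, C_2 ≅ Z^4.

The boundary map ∂_1: C_1 → C_0 maps an edge to its endpoints' difference, ∂[p,q] = q − p.
As a 8×13 matrix over Z this has rank 7, with invariant factors (1,1,1,1,1,1,1).

∂_2: C_2 → C_1 acts by ∂[p,q,r] = [q,r] − [p,r] + [p,q]. For instance
  ∂BFG = FG − BG + BF,
  ∂FGL = GL − FL + FG.
The 13×4 boundary matrix has rank 4 and Smith normal form diag(1,1,1,1).

Computing H_k = (kernel of ∂_k) / (image of ∂_{k+1}):

  H_0: rank C_0 − rank ∂_1 = 8 − 7 = 1, and the invariant factors of ∂_1 are all 1, so H_0 ≅ Z.
  H_1: rank ker ∂_1 − rank ∂_2 = (13 − 7) − 4 = 2, and the invariant factors of ∂_2 are all 1, so H_1 ≅ Z^2.
  H_2: rank ker ∂_2 − rank ∂_3 = (4 − 4) − 0 = 0, and there is no ∂_3, so H_2 ≅ 0.

H_0 = Z,  H_1 = Z^2,  H_2 = 0.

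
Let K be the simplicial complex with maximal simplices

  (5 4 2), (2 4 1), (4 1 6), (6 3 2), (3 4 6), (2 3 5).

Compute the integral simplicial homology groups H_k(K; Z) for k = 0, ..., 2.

Take the total order 1 < 2 < 3 < 4 < 5 < 6 on the vertex set. Then K (dimension 2) consists of the simplices:

  0-simplices (6): [1], [2], [3], [4], [5], [6]
  1-simplices (12): [1,2], [1,4], [1,6], [2,3], [2,4], [2,5], [2,6], [3,4], [3,5], [3,6], [4,5], [4,6]
  2-simplices (6): [1,2,4], [1,4,6], [2,3,5], [2,3,6], [2,4,5], [3,4,6]

giving chain groups C_0 ≅ Z^6, C_1 ≅ Z^12, C_2 ≅ Z^6.

∂_1: C_1 → C_0 is given by ∂[p,q] = [q] − [p]. For instance
  ∂[2,4] = [4] − [2].
The 6×12 boundary matrix has rank 5 and Smith normal form diag(1,1,1,1,1).

The boundary map ∂_2: C_2 → C_1 maps a triangle to the signed sum of its edges. For instance
  ∂[2,3,6] = [3,6] − [2,6] + [2,3],
  ∂[1,2,4] = [2,4] − [1,4] + [1,2].
The 12×6 boundary matrix has rank 6 and Smith normal form diag(1,1,1,1,1,1).

Now H_k = ker ∂_k / im ∂_{k+1}, so:

  H_0: rank C_0 − rank ∂_1 = 6 − 5 = 1, and the invariant factors of ∂_1 are all 1, so H_0 ≅ Z.
  H_1: rank ker ∂_1 − rank ∂_2 = (12 − 5) − 6 = 1, and the invariant factors of ∂_2 are all 1, so H_1 ≅ Z.
  H_2: rank ker ∂_2 − rank ∂_3 = (6 − 6) − 0 = 0, and there is no ∂_3, so H_2 ≅ 0.

H_0 = Z,  H_1 = Z,  H_2 = 0.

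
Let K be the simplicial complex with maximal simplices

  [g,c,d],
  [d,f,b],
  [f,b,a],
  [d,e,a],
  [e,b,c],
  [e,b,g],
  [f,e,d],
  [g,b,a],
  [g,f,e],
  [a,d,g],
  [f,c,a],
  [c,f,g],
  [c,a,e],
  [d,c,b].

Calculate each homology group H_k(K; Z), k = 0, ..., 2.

H_0 ≅ Z,  H_1 ≅ Z^2,  H_2 ≅ Z.

Order the vertices as a < b < c < d < e < f < g. Listing each simplex with vertices in this order, K has dimension 2 with simplices:

  0-simplices (7): a, b, c, d, e, f, g
  1-simplices (21): ab, ac, ad, ae, af, ag, bc, bd, be, bf, bg, cd, ce, cf, cg, de, df, dg, ef, eg, fg
  2-simplices (14): abf, abg, ace, acf, ade, adg, bcd, bce, bdf, beg, cdg, cfg, def, efg

Hence C_0 ≅ Z^7, C_1 ≅ Z^21, C_2 ≅ Z^14.

∂_1: C_1 → C_0 sends each edge [p,q] (with p < q) to q − p. For instance
  ∂fg = g − f.
The 7×21 boundary matrix has rank 6 and Smith normal form diag(1,1,1,1,1,1).

The boundary map ∂_2: C_2 → C_1 maps a triangle to the signed sum of its edges. For instance
  ∂cdg = dg − cg + cd,
  ∂bcd = cd − bd + bc.
This gives a 21×14 integer matrix of rank 13; reducing to Smith normal form yields diagonal entries (1,1,1,1,1,1,1,1,1,1,1,1,1).

Now H_k = ker ∂_k / im ∂_{k+1}, so:

  H_0: rank C_0 − rank ∂_1 = 7 − 6 = 1, and the invariant factors of ∂_1 are all 1, so H_0 = Z.
  H_1: rank ker ∂_1 − rank ∂_2 = (21 − 6) − 13 = 2, and the invariant factors of ∂_2 are all 1, so H_1 = Z^2.
  H_2: rank ker ∂_2 − rank ∂_3 = (14 − 13) − 0 = 1, and there is no ∂_3, so H_2 = Z.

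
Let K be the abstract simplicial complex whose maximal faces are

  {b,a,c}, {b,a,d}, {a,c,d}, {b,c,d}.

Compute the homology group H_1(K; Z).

H_1 ≅ 0.

We work with the vertex ordering a < b < c < d. The simplices of K, each written with vertices in increasing order, are:

  0-simplices (4): a, b, c, d
  1-simplices (6): ab, ac, ad, bc, bd, cd
  2-simplices (4): abc, abd, acd, bcd

giving chain groups C_0 ≅ Z^4, C_1 ≅ Z^6, C_2 ≅ Z^4.

The boundary map ∂_1: C_1 → C_0 sends each edge [p,q] (with p < q) to q − p.
This gives a 4×6 integer matrix of rank 3; reducing to Smith normal form yields diagonal entries (1,1,1).

∂_2: C_2 → C_1 sends each 2-simplex [p,q,r] to [q,r] − [p,r] + [p,q]. For instance
  ∂bcd = cd − bd + bc,
  ∂abd = bd − ad + ab.
This gives a 6×4 integer matrix of rank 3; reducing to Smith normal form yields diagonal entries (1,1,1).

Now H_k = ker ∂_k / im ∂_{k+1}, so:

  H_1: rank ker ∂_1 − rank ∂_2 = (6 − 3) − 3 = 0, and the invariant factors of ∂_2 are all 1, so H_1 = 0.

(K is a triangulation of the 2-sphere S^2.)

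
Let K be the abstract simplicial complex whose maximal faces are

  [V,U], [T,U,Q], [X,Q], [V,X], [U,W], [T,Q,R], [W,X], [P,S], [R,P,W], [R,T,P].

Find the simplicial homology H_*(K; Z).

Order the vertices as P < Q < R < S < T < U < V < W < X. Listing each simplex with vertices in this order, K has dimension 2 with simplices:

  0-simplices (9): P, Q, R, S, T, U, V, W, X
  1-simplices (15): PR, PS, PT, PW, QR, QT, QU, QX, RT, RW, TU, UV, UW, VX, WX
  2-simplices (4): PRT, PRW, QRT, QTU

giving chain groups C_0 ≅ Z^9, C_1 ≅ Z^15, C_2 ≅ Z^4.

Boundary ∂_1: C_1 → C_0 sends each edge [p,q] (with p < q) to q − p. For instance
  ∂QR = R − Q.
This gives a 9×15 integer matrix of rank 8; reducing to Smith normal form yields diagonal entries (1,1,1,1,1,1,1,1).

The boundary map ∂_2: C_2 → C_1 acts by ∂[p,q,r] = [q,r] − [p,r] + [p,q]. For instance
  ∂PRT = RT − PT + PR,
  ∂QTU = TU − QU + QT.
The 15×4 boundary matrix has rank 4 and Smith normal form diag(1,1,1,1).

From H_k ≅ ker(∂_k) / im(∂_{k+1}) we obtain:

  H_0: rank C_0 − rank ∂_1 = 9 − 8 = 1, and the invariant factors of ∂_1 are all 1, so H_0 = Z.
  H_1: rank ker ∂_1 − rank ∂_2 = (15 − 8) − 4 = 3, and the invariant factors of ∂_2 are all 1, so H_1 = Z^3.
  H_2: rank ker ∂_2 − rank ∂_3 = (4 − 4) − 0 = 0, and there is no ∂_3, so H_2 = 0.

H_0 = Z,  H_1 = Z^3,  H_2 = 0.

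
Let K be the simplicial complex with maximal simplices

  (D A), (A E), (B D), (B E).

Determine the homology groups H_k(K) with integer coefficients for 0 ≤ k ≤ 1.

Order the vertices as A < B < D < E. Listing each simplex with vertices in this order, K has dimension 1 with simplices:

  0-simplices (4): A, B, D, E
  1-simplices (4): AD, AE, BD, BE

giving chain groups C_0 ≅ Z^4, C_1 ≅ Z^4.

Boundary ∂_1: C_1 → C_0 sends each edge [p,q] (with p < q) to q − p.
This gives a 4×4 integer matrix of rank 3; reducing to Smith normal form yields diagonal entries (1,1,1).

From H_k ≅ ker(∂_k) / im(∂_{k+1}) we obtain:

  H_0: rank C_0 − rank ∂_1 = 4 − 3 = 1, and the invariant factors of ∂_1 are all 1, so H_0 ≅ Z.
  H_1: rank ker ∂_1 − rank ∂_2 = (4 − 3) − 0 = 1, and there is no ∂_2, so H_1 ≅ Z.

As a check, the Euler characteristic is 4 − 4 = 0, which agrees with 1 − 1 = 0.

H_0 = Z,  H_1 = Z.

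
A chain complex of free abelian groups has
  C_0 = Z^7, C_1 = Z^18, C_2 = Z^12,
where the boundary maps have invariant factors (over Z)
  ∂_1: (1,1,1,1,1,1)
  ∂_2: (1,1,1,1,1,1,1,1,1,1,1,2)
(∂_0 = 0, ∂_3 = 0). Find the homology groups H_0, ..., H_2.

H_0: b_0 = 7 − 0 − 6 = 1; torsion from ∂_1 factors > 1: none. So H_0 = Z.
H_1: b_1 = 18 − 6 − 12 = 0; torsion from ∂_2 factors > 1: [2]. So H_1 = Z/2Z.
H_2: b_2 = 12 − 12 − 0 = 0; torsion from ∂_3 factors > 1: none. So H_2 = 0.

H_0 = Z,  H_1 = Z/2Z,  H_2 = 0.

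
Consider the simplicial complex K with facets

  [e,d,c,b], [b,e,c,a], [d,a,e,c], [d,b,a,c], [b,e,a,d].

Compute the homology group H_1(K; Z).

H_1 = 0.

Take the total order a < b < c < d < e on the vertex set. Then K (dimension 3) consists of the simplices:

  0-simplices (5): a, b, c, d, e
  1-simplices (10): ab, ac, ad, ae, bc, bd, be, cd, ce, de
  2-simplices (10): abc, abd, abe, acd, ace, ade, bcd, bce, bde, cde
  3-simplices (5): abcd, abce, abde, acde, bcde

so the chain groups are C_0 ≅ Z^5, C_1 ≅ Z^10, C_2 ≅ Z^10, C_3 ≅ Z^5.

The boundary map ∂_1: C_1 → C_0 sends each edge [p,q] (with p < q) to q − p. For instance
  ∂be = e − b.
This gives a 5×10 integer matrix of rank 4; reducing to Smith normal form yields diagonal entries (1,1,1,1).

∂_2: C_2 → C_1 maps a triangle to the signed sum of its edges. For instance
  ∂abe = be − ae + ab,
  ∂abd = bd − ad + ab.
As a 10×10 matrix over Z this has rank 6, with invariant factors (1,1,1,1,1,1).

∂_3: C_3 → C_2 sends each 3-simplex σ to the alternating sum Σ_i (−1)^i (σ with its i-th vertex removed). For instance
  ∂abcd = bcd − acd + abd − abc,
  ∂abde = bde − ade + abe − abd.
As a 10×5 matrix over Z this has rank 4, with invariant factors (1,1,1,1).

Reading off H_k = ker ∂_k / im ∂_{k+1}:

  H_1: rank ker ∂_1 − rank ∂_2 = (10 − 4) − 6 = 0, and the invariant factors of ∂_2 are all 1, so H_1 = 0.

(K is a triangulation of the 3-sphere S^3.)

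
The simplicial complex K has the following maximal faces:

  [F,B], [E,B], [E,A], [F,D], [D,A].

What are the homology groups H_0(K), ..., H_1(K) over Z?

H_0 = Z,  H_1 = Z.

K has 5 vertices, 5 edges.
rank ∂_0 = 0, rank ∂_1 = 4 ⇒ b_0 = 5 − 0 − 4 = 1; all invariant factors of ∂_1 are 1 so no torsion. So H_0 ≅ Z.
rank ∂_1 = 4, rank ∂_2 = 0 ⇒ b_1 = 5 − 4 − 0 = 1. So H_1 ≅ Z.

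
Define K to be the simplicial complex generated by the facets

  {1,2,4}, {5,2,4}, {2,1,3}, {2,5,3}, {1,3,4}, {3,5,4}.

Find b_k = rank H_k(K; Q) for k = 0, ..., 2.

b_0 = 1, b_1 = 0, b_2 = 1.

We work with the vertex ordering 1 < 2 < 3 < 4 < 5. The simplices of K, each written with vertices in increasing order, are:

  0-simplices (5): [1], [2], [3], [4], [5]
  1-simplices (9): [1,2], [1,3], [1,4], [2,3], [2,4], [2,5], [3,4], [3,5], [4,5]
  2-simplices (6): [1,2,3], [1,2,4], [1,3,4], [2,3,5], [2,4,5], [3,4,5]

giving chain groups C_0 ≅ Z^5, C_1 ≅ Z^9, C_2 ≅ Z^6.

The boundary map ∂_1: C_1 → C_0 sends each edge [p,q] (with p < q) to q − p. For instance
  ∂[2,5] = [5] − [2].
As a 5×9 matrix over Z this has rank 4, with invariant factors (1,1,1,1).

The boundary map ∂_2: C_2 → C_1 acts by ∂[p,q,r] = [q,r] − [p,r] + [p,q]. For instance
  ∂[2,3,5] = [3,5] − [2,5] + [2,3],
  ∂[1,3,4] = [3,4] − [1,4] + [1,3].
The 9×6 boundary matrix has rank 5 and Smith normal form diag(1,1,1,1,1).

Now H_k = ker ∂_k / im ∂_{k+1}, so:

  H_0: rank C_0 − rank ∂_1 = 5 − 4 = 1, and the invariant factors of ∂_1 are all 1, so H_0 = Z.
  H_1: rank ker ∂_1 − rank ∂_2 = (9 − 4) − 5 = 0, and the invariant factors of ∂_2 are all 1, so H_1 = 0.
  H_2: rank ker ∂_2 − rank ∂_3 = (6 − 5) − 0 = 1, and there is no ∂_3, so H_2 = Z.

Hence the Betti numbers are b_0 = 1, b_1 = 0, b_2 = 1.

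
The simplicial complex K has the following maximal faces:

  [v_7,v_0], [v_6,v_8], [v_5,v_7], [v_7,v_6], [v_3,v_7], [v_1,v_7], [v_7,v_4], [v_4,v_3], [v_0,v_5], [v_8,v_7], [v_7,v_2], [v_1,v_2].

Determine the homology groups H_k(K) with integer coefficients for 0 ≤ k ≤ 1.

We work with the vertex ordering v_0 < v_1 < v_2 < v_3 < v_4 < v_5 < v_6 < v_7 < v_8. The simplices of K, each written with vertices in increasing order, are:

  0-simplices (9): [v_0], [v_1], [v_2], [v_3], [v_4], [v_5], [v_6], [v_7], [v_8]
  1-simplices (12): [v_0,v_5], [v_0,v_7], [v_1,v_2], [v_1,v_7], [v_2,v_7], [v_3,v_4], [v_3,v_7], [v_4,v_7], [v_5,v_7], [v_6,v_7], [v_6,v_8], [v_7,v_8]

so the chain groups are C_0 ≅ Z^9, C_1 ≅ Z^12.

∂_1: C_1 → C_0 is given by ∂[p,q] = [q] − [p]. For instance
  ∂[v_6,v_8] = [v_8] − [v_6].
The resulting 9×12 matrix has rank 8, and its Smith normal form has invariant factors (1,1,1,1,1,1,1,1).

From H_k ≅ ker(∂_k) / im(∂_{k+1}) we obtain:

  H_0: rank C_0 − rank ∂_1 = 9 − 8 = 1, and the invariant factors of ∂_1 are all 1, so H_0 = Z.
  H_1: rank ker ∂_1 − rank ∂_2 = (12 − 8) − 0 = 4, and there is no ∂_2, so H_1 = Z^4.

(K is a triangulation of a wedge of 4 circles.)

H_0 ≅ Z,  H_1 ≅ Z^4.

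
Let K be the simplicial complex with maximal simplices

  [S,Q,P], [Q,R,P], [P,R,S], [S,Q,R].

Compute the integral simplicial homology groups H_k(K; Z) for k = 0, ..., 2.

We work with the vertex ordering P < Q < R < S. The simplices of K, each written with vertices in increasing order, are:

  0-simplices (4): P, Q, R, S
  1-simplices (6): PQ, PR, PS, QR, QS, RS
  2-simplices (4): PQR, PQS, PRS, QRS

so the chain groups are C_0 ≅ Z^4, C_1 ≅ Z^6, C_2 ≅ Z^4.

Boundary ∂_1: C_1 → C_0 sends each edge [p,q] (with p < q) to q − p. For instance
  ∂QR = R − Q.
The resulting 4×6 matrix has rank 3, and its Smith normal form has invariant factors (1,1,1).

The boundary map ∂_2: C_2 → C_1 sends each 2-simplex [p,q,r] to [q,r] − [p,r] + [p,q]. For instance
  ∂PQS = QS − PS + PQ,
  ∂PRS = RS − PS + PR.
As a 6×4 matrix over Z this has rank 3, with invariant factors (1,1,1).

Now H_k = ker ∂_k / im ∂_{k+1}, so:

  H_0: rank C_0 − rank ∂_1 = 4 − 3 = 1, and the invariant factors of ∂_1 are all 1, so H_0 ≅ Z.
  H_1: rank ker ∂_1 − rank ∂_2 = (6 − 3) − 3 = 0, and the invariant factors of ∂_2 are all 1, so H_1 ≅ 0.
  H_2: rank ker ∂_2 − rank ∂_3 = (4 − 3) − 0 = 1, and there is no ∂_3, so H_2 ≅ Z.

H_0 = Z,  H_1 = 0,  H_2 = Z.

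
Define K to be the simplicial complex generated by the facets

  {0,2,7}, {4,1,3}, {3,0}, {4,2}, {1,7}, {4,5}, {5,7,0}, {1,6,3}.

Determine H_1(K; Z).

Take the total order 0 < 1 < 2 < 3 < 4 < 5 < 6 < 7 on the vertex set. Then K (dimension 2) consists of the simplices:

  0-simplices (8): [0], [1], [2], [3], [4], [5], [6], [7]
  1-simplices (14): [0,2], [0,3], [0,5], [0,7], [1,3], [1,4], [1,6], [1,7], [2,4], [2,7], [3,4], [3,6], [4,5], [5,7]
  2-simplices (4): [0,2,7], [0,5,7], [1,3,4], [1,3,6]

so the chain groups are C_0 ≅ Z^8, C_1 ≅ Z^14, C_2 ≅ Z^4.

∂_1: C_1 → C_0 maps an edge to its endpoints' difference, ∂[p,q] = q − p. For instance
  ∂[3,6] = [6] − [3].
The resulting 8×14 matrix has rank 7, and its Smith normal form has invariant factors (1,1,1,1,1,1,1).

The boundary map ∂_2: C_2 → C_1 sends each 2-simplex [p,q,r] to [q,r] − [p,r] + [p,q]. For instance
  ∂[1,3,4] = [3,4] − [1,4] + [1,3],
  ∂[1,3,6] = [3,6] − [1,6] + [1,3].
As a 14×4 matrix over Z this has rank 4, with invariant factors (1,1,1,1).

Reading off H_k = ker ∂_k / im ∂_{k+1}:

  H_1: rank ker ∂_1 − rank ∂_2 = (14 − 7) − 4 = 3, and the invariant factors of ∂_2 are all 1, so H_1 = Z^3.

H_1 ≅ Z^3.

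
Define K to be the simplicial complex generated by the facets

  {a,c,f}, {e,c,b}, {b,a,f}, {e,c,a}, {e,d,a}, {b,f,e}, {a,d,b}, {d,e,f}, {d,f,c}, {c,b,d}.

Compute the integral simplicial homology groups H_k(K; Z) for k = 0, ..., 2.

H_0 = Z,  H_1 = Z/2,  H_2 = 0.

Take the total order a < b < c < d < e < f on the vertex set. Then K (dimension 2) consists of the simplices:

  0-simplices (6): a, b, c, d, e, f
  1-simplices (15): ab, ac, ad, ae, af, bc, bd, be, bf, cd, ce, cf, de, df, ef
  2-simplices (10): abd, abf, ace, acf, ade, bcd, bce, bef, cdf, def

Hence C_0 ≅ Z^6, C_1 ≅ Z^15, C_2 ≅ Z^10.

Boundary ∂_1: C_1 → C_0 sends each edge [p,q] (with p < q) to q − p.
As a 6×15 matrix over Z this has rank 5, with invariant factors (1,1,1,1,1).

The boundary map ∂_2: C_2 → C_1 acts by ∂[p,q,r] = [q,r] − [p,r] + [p,q]. For instance
  ∂bce = ce − be + bc,
  ∂ace = ce − ae + ac.
This gives a 15×10 integer matrix of rank 10; reducing to Smith normal form yields diagonal entries (1,1,1,1,1,1,1,1,1,2).

From H_k ≅ ker(∂_k) / im(∂_{k+1}) we obtain:

  H_0: rank C_0 − rank ∂_1 = 6 − 5 = 1, and the invariant factors of ∂_1 are all 1, so H_0 = Z.
  H_1: rank ker ∂_1 − rank ∂_2 = (15 − 5) − 10 = 0, and ∂_2 has invariant factor 2 > 1, so H_1 = Z/2.
  H_2: rank ker ∂_2 − rank ∂_3 = (10 − 10) − 0 = 0, and there is no ∂_3, so H_2 = 0.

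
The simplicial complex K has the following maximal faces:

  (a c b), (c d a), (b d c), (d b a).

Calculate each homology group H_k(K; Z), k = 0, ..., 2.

Take the total order a < b < c < d on the vertex set. Then K (dimension 2) consists of the simplices:

  0-simplices (4): a, b, c, d
  1-simplices (6): ab, ac, ad, bc, bd, cd
  2-simplices (4): abc, abd, acd, bcd

giving chain groups C_0 ≅ Z^4, C_1 ≅ Z^6, C_2 ≅ Z^4.

The boundary map ∂_1: C_1 → C_0 maps an edge to its endpoints' difference, ∂[p,q] = q − p. For instance
  ∂cd = d − c.
The 4×6 boundary matrix has rank 3 and Smith normal form diag(1,1,1).

The boundary map ∂_2: C_2 → C_1 acts by ∂[p,q,r] = [q,r] − [p,r] + [p,q]. For instance
  ∂abc = bc − ac + ab,
  ∂bcd = cd − bd + bc.
As a 6×4 matrix over Z this has rank 3, with invariant factors (1,1,1).

Computing H_k = (kernel of ∂_k) / (image of ∂_{k+1}):

  H_0: rank C_0 − rank ∂_1 = 4 − 3 = 1, and the invariant factors of ∂_1 are all 1, so H_0 ≅ Z.
  H_1: rank ker ∂_1 − rank ∂_2 = (6 − 3) − 3 = 0, and the invariant factors of ∂_2 are all 1, so H_1 ≅ 0.
  H_2: rank ker ∂_2 − rank ∂_3 = (4 − 3) − 0 = 1, and there is no ∂_3, so H_2 ≅ Z.

As a check, the Euler characteristic is 4 − 6 + 4 = 2, which agrees with 1 − 0 + 1 = 2.

H_0 = Z,  H_1 = 0,  H_2 = Z.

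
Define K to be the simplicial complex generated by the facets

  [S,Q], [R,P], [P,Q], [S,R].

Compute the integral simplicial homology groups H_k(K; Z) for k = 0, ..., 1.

H_0 ≅ Z,  H_1 ≅ Z.

We work with the vertex ordering P < Q < R < S. The simplices of K, each written with vertices in increasing order, are:

  0-simplices (4): P, Q, R, S
  1-simplices (4): PQ, PR, QS, RS

giving chain groups C_0 ≅ Z^4, C_1 ≅ Z^4.

∂_1: C_1 → C_0 is given by ∂[p,q] = [q] − [p]. For instance
  ∂PQ = Q − P.
The 4×4 boundary matrix has rank 3 and Smith normal form diag(1,1,1).

Reading off H_k = ker ∂_k / im ∂_{k+1}:

  H_0: rank C_0 − rank ∂_1 = 4 − 3 = 1, and the invariant factors of ∂_1 are all 1, so H_0 ≅ Z.
  H_1: rank ker ∂_1 − rank ∂_2 = (4 − 3) − 0 = 1, and there is no ∂_2, so H_1 ≅ Z.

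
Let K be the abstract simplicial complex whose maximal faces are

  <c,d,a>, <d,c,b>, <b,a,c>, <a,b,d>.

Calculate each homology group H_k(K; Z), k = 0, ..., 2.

Take the total order a < b < c < d on the vertex set. Then K (dimension 2) consists of the simplices:

  0-simplices (4): a, b, c, d
  1-simplices (6): ab, ac, ad, bc, bd, cd
  2-simplices (4): abc, abd, acd, bcd

giving chain groups C_0 ≅ Z^4, C_1 ≅ Z^6, C_2 ≅ Z^4.

Boundary ∂_1: C_1 → C_0 sends each edge [p,q] (with p < q) to q − p.
The resulting 4×6 matrix has rank 3, and its Smith normal form has invariant factors (1,1,1).

The boundary map ∂_2: C_2 → C_1 sends each 2-simplex [p,q,r] to [q,r] − [p,r] + [p,q]. For instance
  ∂abc = bc − ac + ab,
  ∂abd = bd − ad + ab.
The 6×4 boundary matrix has rank 3 and Smith normal form diag(1,1,1).

Reading off H_k = ker ∂_k / im ∂_{k+1}:

  H_0: rank C_0 − rank ∂_1 = 4 − 3 = 1, and the invariant factors of ∂_1 are all 1, so H_0 ≅ Z.
  H_1: rank ker ∂_1 − rank ∂_2 = (6 − 3) − 3 = 0, and the invariant factors of ∂_2 are all 1, so H_1 ≅ 0.
  H_2: rank ker ∂_2 − rank ∂_3 = (4 − 3) − 0 = 1, and there is no ∂_3, so H_2 ≅ Z.

H_0 ≅ Z,  H_1 = 0,  H_2 ≅ Z.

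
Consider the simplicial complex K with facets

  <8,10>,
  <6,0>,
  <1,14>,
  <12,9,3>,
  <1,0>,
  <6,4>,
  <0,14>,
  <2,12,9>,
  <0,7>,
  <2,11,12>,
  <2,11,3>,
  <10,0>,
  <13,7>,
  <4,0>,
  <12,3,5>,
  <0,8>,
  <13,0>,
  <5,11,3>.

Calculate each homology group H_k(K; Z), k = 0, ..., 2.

H_0 = Z^2,  H_1 = Z^5,  H_2 = 0.

Take the total order 0 < 1 < 2 < 3 < 4 < 5 < 6 < 7 < 8 < 9 < 10 < 11 < 12 < 13 < 14 on the vertex set. Then K (dimension 2) consists of the simplices:

  0-simplices (15): [0], [1], [2], [3], [4], [5], [6], [7], [8], [9], [10], [11], [12], [13], [14]
  1-simplices (24): (24 of them)
  2-simplices (6): [2,3,11], [2,9,12], [2,11,12], [3,5,11], [3,5,12], [3,9,12]

so the chain groups are C_0 ≅ Z^15, C_1 ≅ Z^24, C_2 ≅ Z^6.

Boundary ∂_1: C_1 → C_0 maps an edge to its endpoints' difference, ∂[p,q] = q − p.
The resulting 15×24 matrix has rank 13, and its Smith normal form has invariant factors (1,1,1,1,1,1,1,1,1,1,1,1,1).

∂_2: C_2 → C_1 maps a triangle to the signed sum of its edges. For instance
  ∂[2,3,11] = [3,11] − [2,11] + [2,3],
  ∂[3,5,12] = [5,12] − [3,12] + [3,5].
This gives a 24×6 integer matrix of rank 6; reducing to Smith normal form yields diagonal entries (1,1,1,1,1,1).

Reading off H_k = ker ∂_k / im ∂_{k+1}:

  H_0: rank C_0 − rank ∂_1 = 15 − 13 = 2, and the invariant factors of ∂_1 are all 1, so H_0 ≅ Z^2.
  H_1: rank ker ∂_1 − rank ∂_2 = (24 − 13) − 6 = 5, and the invariant factors of ∂_2 are all 1, so H_1 ≅ Z^5.
  H_2: rank ker ∂_2 − rank ∂_3 = (6 − 6) − 0 = 0, and there is no ∂_3, so H_2 ≅ 0.

(K is a triangulation of the disjoint union of the cylinder S^1 x I and a wedge of 4 circles.)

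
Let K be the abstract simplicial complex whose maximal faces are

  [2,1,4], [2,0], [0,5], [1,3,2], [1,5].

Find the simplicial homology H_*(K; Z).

Take the total order 0 < 1 < 2 < 3 < 4 < 5 on the vertex set. Then K (dimension 2) consists of the simplices:

  0-simplices (6): [0], [1], [2], [3], [4], [5]
  1-simplices (8): [0,2], [0,5], [1,2], [1,3], [1,4], [1,5], [2,3], [2,4]
  2-simplices (2): [1,2,3], [1,2,4]

Hence C_0 ≅ Z^6, C_1 ≅ Z^8, C_2 ≅ Z^2.

Boundary ∂_1: C_1 → C_0 sends each edge [p,q] (with p < q) to q − p. For instance
  ∂[0,2] = [2] − [0].
This gives a 6×8 integer matrix of rank 5; reducing to Smith normal form yields diagonal entries (1,1,1,1,1).

∂_2: C_2 → C_1 acts by ∂[p,q,r] = [q,r] − [p,r] + [p,q]. For instance
  ∂[1,2,3] = [2,3] − [1,3] + [1,2],
  ∂[1,2,4] = [2,4] − [1,4] + [1,2].
This gives a 8×2 integer matrix of rank 2; reducing to Smith normal form yields diagonal entries (1,1).

Reading off H_k = ker ∂_k / im ∂_{k+1}:

  H_0: rank C_0 − rank ∂_1 = 6 − 5 = 1, and the invariant factors of ∂_1 are all 1, so H_0 ≅ Z.
  H_1: rank ker ∂_1 − rank ∂_2 = (8 − 5) − 2 = 1, and the invariant factors of ∂_2 are all 1, so H_1 ≅ Z.
  H_2: rank ker ∂_2 − rank ∂_3 = (2 − 2) − 0 = 0, and there is no ∂_3, so H_2 ≅ 0.

H_0 = Z,  H_1 = Z,  H_2 = 0.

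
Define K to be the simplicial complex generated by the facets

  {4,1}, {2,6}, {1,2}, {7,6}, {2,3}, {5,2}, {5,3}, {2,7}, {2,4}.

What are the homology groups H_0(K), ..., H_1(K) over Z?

We work with the vertex ordering 1 < 2 < 3 < 4 < 5 < 6 < 7. The simplices of K, each written with vertices in increasing order, are:

  0-simplices (7): [1], [2], [3], [4], [5], [6], [7]
  1-simplices (9): [1,2], [1,4], [2,3], [2,4], [2,5], [2,6], [2,7], [3,5], [6,7]

so the chain groups are C_0 ≅ Z^7, C_1 ≅ Z^9.

The boundary map ∂_1: C_1 → C_0 sends each edge [p,q] (with p < q) to q − p. For instance
  ∂[6,7] = [7] − [6].
The 7×9 boundary matrix has rank 6 and Smith normal form diag(1,1,1,1,1,1).

Reading off H_k = ker ∂_k / im ∂_{k+1}:

  H_0: rank C_0 − rank ∂_1 = 7 − 6 = 1, and the invariant factors of ∂_1 are all 1, so H_0 ≅ Z.
  H_1: rank ker ∂_1 − rank ∂_2 = (9 − 6) − 0 = 3, and there is no ∂_2, so H_1 ≅ Z^3.

(K is a triangulation of a wedge of 3 circles.)

H_0 = Z,  H_1 = Z^3.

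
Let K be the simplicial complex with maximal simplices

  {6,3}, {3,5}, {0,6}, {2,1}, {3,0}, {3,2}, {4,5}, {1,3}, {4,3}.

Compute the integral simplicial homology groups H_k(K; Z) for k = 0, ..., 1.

We work with the vertex ordering 0 < 1 < 2 < 3 < 4 < 5 < 6. The simplices of K, each written with vertices in increasing order, are:

  0-simplices (7): [0], [1], [2], [3], [4], [5], [6]
  1-simplices (9): [0,3], [0,6], [1,2], [1,3], [2,3], [3,4], [3,5], [3,6], [4,5]

so the chain groups are C_0 ≅ Z^7, C_1 ≅ Z^9.

∂_1: C_1 → C_0 is given by ∂[p,q] = [q] − [p]. For instance
  ∂[3,6] = [6] − [3].
The 7×9 boundary matrix has rank 6 and Smith normal form diag(1,1,1,1,1,1).

Now H_k = ker ∂_k / im ∂_{k+1}, so:

  H_0: rank C_0 − rank ∂_1 = 7 − 6 = 1, and the invariant factors of ∂_1 are all 1, so H_0 = Z.
  H_1: rank ker ∂_1 − rank ∂_2 = (9 − 6) − 0 = 3, and there is no ∂_2, so H_1 = Z^3.

(K is a triangulation of a wedge of 3 circles.)

H_0 = Z,  H_1 = Z^3.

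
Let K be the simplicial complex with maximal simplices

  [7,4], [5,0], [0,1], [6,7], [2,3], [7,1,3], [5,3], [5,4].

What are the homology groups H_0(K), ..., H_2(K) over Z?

We work with the vertex ordering 0 < 1 < 2 < 3 < 4 < 5 < 6 < 7. The simplices of K, each written with vertices in increasing order, are:

  0-simplices (8): [0], [1], [2], [3], [4], [5], [6], [7]
  1-simplices (10): [0,1], [0,5], [1,3], [1,7], [2,3], [3,5], [3,7], [4,5], [4,7], [6,7]
  2-simplices (1): [1,3,7]

so the chain groups are C_0 ≅ Z^8, C_1 ≅ Z^10, C_2 ≅ Z^1.

Boundary ∂_1: C_1 → C_0 maps an edge to its endpoints' difference, ∂[p,q] = q − p. For instance
  ∂[4,5] = [5] − [4].
This gives a 8×10 integer matrix of rank 7; reducing to Smith normal form yields diagonal entries (1,1,1,1,1,1,1).

∂_2: C_2 → C_1 maps a triangle to the signed sum of its edges. For instance
  ∂[1,3,7] = [3,7] − [1,7] + [1,3].
As a 10×1 matrix over Z this has rank 1, with invariant factors (1).

Now H_k = ker ∂_k / im ∂_{k+1}, so:

  H_0: rank C_0 − rank ∂_1 = 8 − 7 = 1, and the invariant factors of ∂_1 are all 1, so H_0 ≅ Z.
  H_1: rank ker ∂_1 − rank ∂_2 = (10 − 7) − 1 = 2, and the invariant factors of ∂_2 are all 1, so H_1 ≅ Z^2.
  H_2: rank ker ∂_2 − rank ∂_3 = (1 − 1) − 0 = 0, and there is no ∂_3, so H_2 ≅ 0.

H_0 = Z,  H_1 = Z^2,  H_2 = 0.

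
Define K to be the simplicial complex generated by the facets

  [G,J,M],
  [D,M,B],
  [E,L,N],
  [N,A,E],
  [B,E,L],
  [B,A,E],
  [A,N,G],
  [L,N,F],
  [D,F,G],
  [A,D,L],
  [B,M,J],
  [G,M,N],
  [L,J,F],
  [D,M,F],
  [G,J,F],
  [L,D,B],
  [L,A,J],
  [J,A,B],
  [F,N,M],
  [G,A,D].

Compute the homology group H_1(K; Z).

Order the vertices as A < B < D < E < F < G < J < L < M < N. Listing each simplex with vertices in this order, K has dimension 2 with simplices:

  0-simplices (10): A, B, D, E, F, G, J, L, M, N
  1-simplices (30): AB, AD, AE, AG, AJ, AL, AN, BD, BE, BJ, BL, BM, DF, DG, DL, DM, EL, EN, FG, FJ, FL, FM, FN, GJ, GM, GN, JL, JM, LN, MN
  2-simplices (20): ABE, ABJ, ADG, ADL, AEN, AGN, AJL, BDL, BDM, BEL, BJM, DFG, DFM, ELN, FGJ, FJL, FLN, FMN, GJM, GMN

so the chain groups are C_0 ≅ Z^10, C_1 ≅ Z^30, C_2 ≅ Z^20.

∂_1: C_1 → C_0 sends each edge [p,q] (with p < q) to q − p. For instance
  ∂BJ = J − B.
This gives a 10×30 integer matrix of rank 9; reducing to Smith normal form yields diagonal entries (1,1,1,1,1,1,1,1,1).

Boundary ∂_2: C_2 → C_1 maps a triangle to the signed sum of its edges. For instance
  ∂DFG = FG − DG + DF,
  ∂FJL = JL − FL + FJ.
The resulting 30×20 matrix has rank 20, and its Smith normal form has invariant factors (1,1,1,1,1,1,1,1,1,1,1,1,1,1,1,1,1,1,1,2).

Computing H_k = (kernel of ∂_k) / (image of ∂_{k+1}):

  H_1: rank ker ∂_1 − rank ∂_2 = (30 − 9) − 20 = 1, and ∂_2 has invariant factor 2 > 1, so H_1 = Z ⊕ Z_2.

H_1 ≅ Z ⊕ Z_2.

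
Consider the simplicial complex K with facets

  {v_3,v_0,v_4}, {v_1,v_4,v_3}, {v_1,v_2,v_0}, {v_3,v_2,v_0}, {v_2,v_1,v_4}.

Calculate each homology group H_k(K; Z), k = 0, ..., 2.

H_0 = Z,  H_1 = Z,  H_2 = 0.

We work with the vertex ordering v_0 < v_1 < v_2 < v_3 < v_4. The simplices of K, each written with vertices in increasing order, are:

  0-simplices (5): [v_0], [v_1], [v_2], [v_3], [v_4]
  1-simplices (10): [v_0,v_1], [v_0,v_2], [v_0,v_3], [v_0,v_4], [v_1,v_2], [v_1,v_3], [v_1,v_4], [v_2,v_3], [v_2,v_4], [v_3,v_4]
  2-simplices (5): [v_0,v_1,v_2], [v_0,v_2,v_3], [v_0,v_3,v_4], [v_1,v_2,v_4], [v_1,v_3,v_4]

Hence C_0 ≅ Z^5, C_1 ≅ Z^10, C_2 ≅ Z^5.

Boundary ∂_1: C_1 → C_0 sends each edge [p,q] (with p < q) to q − p.
The 5×10 boundary matrix has rank 4 and Smith normal form diag(1,1,1,1).

Boundary ∂_2: C_2 → C_1 acts by ∂[p,q,r] = [q,r] − [p,r] + [p,q]. For instance
  ∂[v_0,v_1,v_2] = [v_1,v_2] − [v_0,v_2] + [v_0,v_1],
  ∂[v_0,v_3,v_4] = [v_3,v_4] − [v_0,v_4] + [v_0,v_3].
The 10×5 boundary matrix has rank 5 and Smith normal form diag(1,1,1,1,1).

Now H_k = ker ∂_k / im ∂_{k+1}, so:

  H_0: rank C_0 − rank ∂_1 = 5 − 4 = 1, and the invariant factors of ∂_1 are all 1, so H_0 = Z.
  H_1: rank ker ∂_1 − rank ∂_2 = (10 − 4) − 5 = 1, and the invariant factors of ∂_2 are all 1, so H_1 = Z.
  H_2: rank ker ∂_2 − rank ∂_3 = (5 − 5) − 0 = 0, and there is no ∂_3, so H_2 = 0.

As a check, the Euler characteristic is 5 − 10 + 5 = 0, which agrees with 1 − 1 + 0 = 0.
(K is a triangulation of the Möbius band.)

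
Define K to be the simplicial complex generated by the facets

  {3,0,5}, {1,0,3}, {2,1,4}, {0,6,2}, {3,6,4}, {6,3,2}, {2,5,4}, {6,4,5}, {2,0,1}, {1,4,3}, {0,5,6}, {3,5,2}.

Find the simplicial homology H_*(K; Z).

Order the vertices as 0 < 1 < 2 < 3 < 4 < 5 < 6. Listing each simplex with vertices in this order, K has dimension 2 with simplices:

  0-simplices (7): [0], [1], [2], [3], [4], [5], [6]
  1-simplices (18): [0,1], [0,2], [0,3], [0,5], [0,6], [1,2], [1,3], [1,4], [2,3], [2,4], [2,5], [2,6], [3,4], [3,5], [3,6], [4,5], [4,6], [5,6]
  2-simplices (12): [0,1,2], [0,1,3], [0,2,6], [0,3,5], [0,5,6], [1,2,4], [1,3,4], [2,3,5], [2,3,6], [2,4,5], [3,4,6], [4,5,6]

so the chain groups are C_0 ≅ Z^7, C_1 ≅ Z^18, C_2 ≅ Z^12.

∂_1: C_1 → C_0 sends each edge [p,q] (with p < q) to q − p. For instance
  ∂[3,6] = [6] − [3].
The 7×18 boundary matrix has rank 6 and Smith normal form diag(1,1,1,1,1,1).

Boundary ∂_2: C_2 → C_1 sends each 2-simplex [p,q,r] to [q,r] − [p,r] + [p,q]. For instance
  ∂[2,3,5] = [3,5] − [2,5] + [2,3],
  ∂[3,4,6] = [4,6] − [3,6] + [3,4].
The 18×12 boundary matrix has rank 12 and Smith normal form diag(1,1,1,1,1,1,1,1,1,1,1,2).

From H_k ≅ ker(∂_k) / im(∂_{k+1}) we obtain:

  H_0: rank C_0 − rank ∂_1 = 7 − 6 = 1, and the invariant factors of ∂_1 are all 1, so H_0 ≅ Z.
  H_1: rank ker ∂_1 − rank ∂_2 = (18 − 6) − 12 = 0, and ∂_2 has invariant factor 2 > 1, so H_1 ≅ Z_2.
  H_2: rank ker ∂_2 − rank ∂_3 = (12 − 12) − 0 = 0, and there is no ∂_3, so H_2 ≅ 0.

(K is a triangulation of the real projective plane RP^2.)

H_0 = Z,  H_1 = Z_2,  H_2 = 0.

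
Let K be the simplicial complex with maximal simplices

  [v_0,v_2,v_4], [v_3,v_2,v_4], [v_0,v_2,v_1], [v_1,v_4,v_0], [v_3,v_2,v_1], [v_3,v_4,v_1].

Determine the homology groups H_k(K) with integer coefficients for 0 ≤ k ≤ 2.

Take the total order v_0 < v_1 < v_2 < v_3 < v_4 on the vertex set. Then K (dimension 2) consists of the simplices:

  0-simplices (5): [v_0], [v_1], [v_2], [v_3], [v_4]
  1-simplices (9): [v_0,v_1], [v_0,v_2], [v_0,v_4], [v_1,v_2], [v_1,v_3], [v_1,v_4], [v_2,v_3], [v_2,v_4], [v_3,v_4]
  2-simplices (6): [v_0,v_1,v_2], [v_0,v_1,v_4], [v_0,v_2,v_4], [v_1,v_2,v_3], [v_1,v_3,v_4], [v_2,v_3,v_4]

giving chain groups C_0 ≅ Z^5, C_1 ≅ Z^9, C_2 ≅ Z^6.

∂_1: C_1 → C_0 is given by ∂[p,q] = [q] − [p].
The 5×9 boundary matrix has rank 4 and Smith normal form diag(1,1,1,1).

The boundary map ∂_2: C_2 → C_1 sends each 2-simplex [p,q,r] to [q,r] − [p,r] + [p,q]. For instance
  ∂[v_1,v_3,v_4] = [v_3,v_4] − [v_1,v_4] + [v_1,v_3],
  ∂[v_1,v_2,v_3] = [v_2,v_3] − [v_1,v_3] + [v_1,v_2].
The resulting 9×6 matrix has rank 5, and its Smith normal form has invariant factors (1,1,1,1,1).

Computing H_k = (kernel of ∂_k) / (image of ∂_{k+1}):

  H_0: rank C_0 − rank ∂_1 = 5 − 4 = 1, and the invariant factors of ∂_1 are all 1, so H_0 = Z.
  H_1: rank ker ∂_1 − rank ∂_2 = (9 − 4) − 5 = 0, and the invariant factors of ∂_2 are all 1, so H_1 = 0.
  H_2: rank ker ∂_2 − rank ∂_3 = (6 − 5) − 0 = 1, and there is no ∂_3, so H_2 = Z.

(K is a triangulation of the 2-sphere S^2.)

H_0 = Z,  H_1 = 0,  H_2 = Z.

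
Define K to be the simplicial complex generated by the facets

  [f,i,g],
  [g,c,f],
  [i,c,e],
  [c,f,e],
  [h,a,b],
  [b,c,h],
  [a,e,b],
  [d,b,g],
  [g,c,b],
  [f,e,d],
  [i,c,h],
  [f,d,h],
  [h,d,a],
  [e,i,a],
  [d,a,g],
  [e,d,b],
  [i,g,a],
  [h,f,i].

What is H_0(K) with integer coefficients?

Take the total order a < b < c < d < e < f < g < h < i on the vertex set. Then K (dimension 2) consists of the simplices:

  0-simplices (9): a, b, c, d, e, f, g, h, i
  1-simplices (27): ab, ad, ae, ag, ah, ai, bc, bd, be, bg, bh, ce, cf, cg, ch, ci, de, df, dg, dh, ef, ei, fg, fh, fi, gi, hi
  2-simplices (18): abe, abh, adg, adh, aei, agi, bcg, bch, bde, bdg, cef, cei, cfg, chi, def, dfh, fgi, fhi

giving chain groups C_0 ≅ Z^9, C_1 ≅ Z^27, C_2 ≅ Z^18.

The boundary map ∂_1: C_1 → C_0 maps an edge to its endpoints' difference, ∂[p,q] = q − p.
The 9×27 boundary matrix has rank 8 and Smith normal form diag(1,1,1,1,1,1,1,1).

∂_2: C_2 → C_1 acts by ∂[p,q,r] = [q,r] − [p,r] + [p,q]. For instance
  ∂aei = ei − ai + ae,
  ∂bde = de − be + bd.
The 27×18 boundary matrix has rank 18 and Smith normal form diag(1,1,1,1,1,1,1,1,1,1,1,1,1,1,1,1,1,2).

Reading off H_k = ker ∂_k / im ∂_{k+1}:

  H_0: rank C_0 − rank ∂_1 = 9 − 8 = 1, and the invariant factors of ∂_1 are all 1, so H_0 ≅ Z.

H_0 = Z.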